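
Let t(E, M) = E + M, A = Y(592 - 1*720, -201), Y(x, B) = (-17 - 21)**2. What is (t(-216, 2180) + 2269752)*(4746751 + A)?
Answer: 10786550552620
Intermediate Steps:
Y(x, B) = 1444 (Y(x, B) = (-38)**2 = 1444)
A = 1444
(t(-216, 2180) + 2269752)*(4746751 + A) = ((-216 + 2180) + 2269752)*(4746751 + 1444) = (1964 + 2269752)*4748195 = 2271716*4748195 = 10786550552620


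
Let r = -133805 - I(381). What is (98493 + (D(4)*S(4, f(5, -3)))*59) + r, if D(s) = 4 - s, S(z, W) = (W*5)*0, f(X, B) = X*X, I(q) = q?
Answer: -35693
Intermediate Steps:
f(X, B) = X²
S(z, W) = 0 (S(z, W) = (5*W)*0 = 0)
r = -134186 (r = -133805 - 1*381 = -133805 - 381 = -134186)
(98493 + (D(4)*S(4, f(5, -3)))*59) + r = (98493 + ((4 - 1*4)*0)*59) - 134186 = (98493 + ((4 - 4)*0)*59) - 134186 = (98493 + (0*0)*59) - 134186 = (98493 + 0*59) - 134186 = (98493 + 0) - 134186 = 98493 - 134186 = -35693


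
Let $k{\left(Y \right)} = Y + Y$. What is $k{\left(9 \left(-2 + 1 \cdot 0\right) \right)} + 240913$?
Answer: $240877$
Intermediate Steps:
$k{\left(Y \right)} = 2 Y$
$k{\left(9 \left(-2 + 1 \cdot 0\right) \right)} + 240913 = 2 \cdot 9 \left(-2 + 1 \cdot 0\right) + 240913 = 2 \cdot 9 \left(-2 + 0\right) + 240913 = 2 \cdot 9 \left(-2\right) + 240913 = 2 \left(-18\right) + 240913 = -36 + 240913 = 240877$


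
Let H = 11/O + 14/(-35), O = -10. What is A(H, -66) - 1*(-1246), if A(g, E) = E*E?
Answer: 5602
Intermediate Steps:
H = -3/2 (H = 11/(-10) + 14/(-35) = 11*(-⅒) + 14*(-1/35) = -11/10 - ⅖ = -3/2 ≈ -1.5000)
A(g, E) = E²
A(H, -66) - 1*(-1246) = (-66)² - 1*(-1246) = 4356 + 1246 = 5602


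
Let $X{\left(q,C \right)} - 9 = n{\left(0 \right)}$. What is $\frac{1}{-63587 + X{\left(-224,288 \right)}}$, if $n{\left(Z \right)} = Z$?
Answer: $- \frac{1}{63578} \approx -1.5729 \cdot 10^{-5}$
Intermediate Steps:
$X{\left(q,C \right)} = 9$ ($X{\left(q,C \right)} = 9 + 0 = 9$)
$\frac{1}{-63587 + X{\left(-224,288 \right)}} = \frac{1}{-63587 + 9} = \frac{1}{-63578} = - \frac{1}{63578}$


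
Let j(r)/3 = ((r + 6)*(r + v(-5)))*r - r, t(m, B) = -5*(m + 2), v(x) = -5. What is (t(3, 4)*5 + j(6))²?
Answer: 5329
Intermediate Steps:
t(m, B) = -10 - 5*m (t(m, B) = -5*(2 + m) = -10 - 5*m)
j(r) = -3*r + 3*r*(-5 + r)*(6 + r) (j(r) = 3*(((r + 6)*(r - 5))*r - r) = 3*(((6 + r)*(-5 + r))*r - r) = 3*(((-5 + r)*(6 + r))*r - r) = 3*(r*(-5 + r)*(6 + r) - r) = 3*(-r + r*(-5 + r)*(6 + r)) = -3*r + 3*r*(-5 + r)*(6 + r))
(t(3, 4)*5 + j(6))² = ((-10 - 5*3)*5 + 3*6*(-31 + 6 + 6²))² = ((-10 - 15)*5 + 3*6*(-31 + 6 + 36))² = (-25*5 + 3*6*11)² = (-125 + 198)² = 73² = 5329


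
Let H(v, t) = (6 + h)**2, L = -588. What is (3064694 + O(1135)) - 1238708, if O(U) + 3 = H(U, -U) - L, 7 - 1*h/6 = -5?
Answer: 1832655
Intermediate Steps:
h = 72 (h = 42 - 6*(-5) = 42 + 30 = 72)
H(v, t) = 6084 (H(v, t) = (6 + 72)**2 = 78**2 = 6084)
O(U) = 6669 (O(U) = -3 + (6084 - 1*(-588)) = -3 + (6084 + 588) = -3 + 6672 = 6669)
(3064694 + O(1135)) - 1238708 = (3064694 + 6669) - 1238708 = 3071363 - 1238708 = 1832655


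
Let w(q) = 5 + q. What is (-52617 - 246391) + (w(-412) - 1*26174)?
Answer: -325589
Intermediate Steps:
(-52617 - 246391) + (w(-412) - 1*26174) = (-52617 - 246391) + ((5 - 412) - 1*26174) = -299008 + (-407 - 26174) = -299008 - 26581 = -325589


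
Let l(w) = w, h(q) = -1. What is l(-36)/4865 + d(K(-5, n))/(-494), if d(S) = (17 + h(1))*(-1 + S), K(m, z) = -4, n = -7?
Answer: 185708/1201655 ≈ 0.15454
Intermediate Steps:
d(S) = -16 + 16*S (d(S) = (17 - 1)*(-1 + S) = 16*(-1 + S) = -16 + 16*S)
l(-36)/4865 + d(K(-5, n))/(-494) = -36/4865 + (-16 + 16*(-4))/(-494) = -36*1/4865 + (-16 - 64)*(-1/494) = -36/4865 - 80*(-1/494) = -36/4865 + 40/247 = 185708/1201655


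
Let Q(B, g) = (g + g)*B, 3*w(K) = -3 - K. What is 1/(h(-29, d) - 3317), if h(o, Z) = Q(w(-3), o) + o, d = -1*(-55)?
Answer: -1/3346 ≈ -0.00029886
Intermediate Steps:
w(K) = -1 - K/3 (w(K) = (-3 - K)/3 = -1 - K/3)
d = 55
Q(B, g) = 2*B*g (Q(B, g) = (2*g)*B = 2*B*g)
h(o, Z) = o (h(o, Z) = 2*(-1 - ⅓*(-3))*o + o = 2*(-1 + 1)*o + o = 2*0*o + o = 0 + o = o)
1/(h(-29, d) - 3317) = 1/(-29 - 3317) = 1/(-3346) = -1/3346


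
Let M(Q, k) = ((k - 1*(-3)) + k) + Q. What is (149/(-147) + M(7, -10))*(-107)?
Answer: 173233/147 ≈ 1178.5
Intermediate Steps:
M(Q, k) = 3 + Q + 2*k (M(Q, k) = ((k + 3) + k) + Q = ((3 + k) + k) + Q = (3 + 2*k) + Q = 3 + Q + 2*k)
(149/(-147) + M(7, -10))*(-107) = (149/(-147) + (3 + 7 + 2*(-10)))*(-107) = (149*(-1/147) + (3 + 7 - 20))*(-107) = (-149/147 - 10)*(-107) = -1619/147*(-107) = 173233/147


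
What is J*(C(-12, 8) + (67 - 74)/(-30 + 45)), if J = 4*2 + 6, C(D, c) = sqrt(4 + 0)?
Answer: 322/15 ≈ 21.467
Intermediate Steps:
C(D, c) = 2 (C(D, c) = sqrt(4) = 2)
J = 14 (J = 8 + 6 = 14)
J*(C(-12, 8) + (67 - 74)/(-30 + 45)) = 14*(2 + (67 - 74)/(-30 + 45)) = 14*(2 - 7/15) = 14*(23/15) = 322/15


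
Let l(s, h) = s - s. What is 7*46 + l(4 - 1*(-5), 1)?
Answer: 322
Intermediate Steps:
l(s, h) = 0
7*46 + l(4 - 1*(-5), 1) = 7*46 + 0 = 322 + 0 = 322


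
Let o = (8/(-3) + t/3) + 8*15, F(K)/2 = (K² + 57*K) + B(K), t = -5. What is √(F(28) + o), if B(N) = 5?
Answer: √43971/3 ≈ 69.898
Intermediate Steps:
F(K) = 10 + 2*K² + 114*K (F(K) = 2*((K² + 57*K) + 5) = 2*(5 + K² + 57*K) = 10 + 2*K² + 114*K)
o = 347/3 (o = (8/(-3) - 5/3) + 8*15 = (8*(-⅓) - 5*⅓) + 120 = (-8/3 - 5/3) + 120 = -13/3 + 120 = 347/3 ≈ 115.67)
√(F(28) + o) = √((10 + 2*28² + 114*28) + 347/3) = √((10 + 2*784 + 3192) + 347/3) = √((10 + 1568 + 3192) + 347/3) = √(4770 + 347/3) = √(14657/3) = √43971/3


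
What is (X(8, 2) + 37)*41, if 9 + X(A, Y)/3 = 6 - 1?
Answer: 1025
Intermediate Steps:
X(A, Y) = -12 (X(A, Y) = -27 + 3*(6 - 1) = -27 + 3*5 = -27 + 15 = -12)
(X(8, 2) + 37)*41 = (-12 + 37)*41 = 25*41 = 1025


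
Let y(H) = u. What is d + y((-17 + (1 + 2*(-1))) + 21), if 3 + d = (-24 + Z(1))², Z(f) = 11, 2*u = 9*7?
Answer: 395/2 ≈ 197.50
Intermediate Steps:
u = 63/2 (u = (9*7)/2 = (½)*63 = 63/2 ≈ 31.500)
y(H) = 63/2
d = 166 (d = -3 + (-24 + 11)² = -3 + (-13)² = -3 + 169 = 166)
d + y((-17 + (1 + 2*(-1))) + 21) = 166 + 63/2 = 395/2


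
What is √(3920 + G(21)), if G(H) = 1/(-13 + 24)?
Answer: √474331/11 ≈ 62.611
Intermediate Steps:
G(H) = 1/11
√(3920 + G(21)) = √(3920 + 1/11) = √(43121/11) = √474331/11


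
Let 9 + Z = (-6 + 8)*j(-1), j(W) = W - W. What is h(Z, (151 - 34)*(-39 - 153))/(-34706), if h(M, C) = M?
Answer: 9/34706 ≈ 0.00025932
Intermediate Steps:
j(W) = 0
Z = -9 (Z = -9 + (-6 + 8)*0 = -9 + 2*0 = -9 + 0 = -9)
h(Z, (151 - 34)*(-39 - 153))/(-34706) = -9/(-34706) = -9*(-1/34706) = 9/34706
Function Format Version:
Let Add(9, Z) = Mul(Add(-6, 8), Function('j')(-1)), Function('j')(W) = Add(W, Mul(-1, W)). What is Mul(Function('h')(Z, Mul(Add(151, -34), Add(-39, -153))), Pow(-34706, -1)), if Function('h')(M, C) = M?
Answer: Rational(9, 34706) ≈ 0.00025932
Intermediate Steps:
Function('j')(W) = 0
Z = -9 (Z = Add(-9, Mul(Add(-6, 8), 0)) = Add(-9, Mul(2, 0)) = Add(-9, 0) = -9)
Mul(Function('h')(Z, Mul(Add(151, -34), Add(-39, -153))), Pow(-34706, -1)) = Mul(-9, Pow(-34706, -1)) = Mul(-9, Rational(-1, 34706)) = Rational(9, 34706)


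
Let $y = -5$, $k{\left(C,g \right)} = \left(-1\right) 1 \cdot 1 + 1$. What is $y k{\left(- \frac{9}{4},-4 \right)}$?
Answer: $0$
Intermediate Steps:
$k{\left(C,g \right)} = 0$ ($k{\left(C,g \right)} = \left(-1\right) 1 + 1 = -1 + 1 = 0$)
$y k{\left(- \frac{9}{4},-4 \right)} = \left(-5\right) 0 = 0$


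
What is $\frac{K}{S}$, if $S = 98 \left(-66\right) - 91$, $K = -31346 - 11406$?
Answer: $\frac{42752}{6559} \approx 6.5181$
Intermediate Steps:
$K = -42752$ ($K = -31346 - 11406 = -42752$)
$S = -6559$ ($S = -6468 - 91 = -6559$)
$\frac{K}{S} = - \frac{42752}{-6559} = \left(-42752\right) \left(- \frac{1}{6559}\right) = \frac{42752}{6559}$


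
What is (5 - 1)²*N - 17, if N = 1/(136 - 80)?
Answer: -117/7 ≈ -16.714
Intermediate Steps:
N = 1/56 ≈ 0.017857
(5 - 1)²*N - 17 = (5 - 1)²*(1/56) - 17 = 4²*(1/56) - 17 = 16*(1/56) - 17 = 2/7 - 17 = -117/7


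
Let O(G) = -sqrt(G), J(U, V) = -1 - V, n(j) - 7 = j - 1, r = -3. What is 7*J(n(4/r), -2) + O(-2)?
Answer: 7 - I*sqrt(2) ≈ 7.0 - 1.4142*I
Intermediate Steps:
n(j) = 6 + j (n(j) = 7 + (j - 1) = 7 + (-1 + j) = 6 + j)
7*J(n(4/r), -2) + O(-2) = 7*(-1 - 1*(-2)) - sqrt(-2) = 7*(-1 + 2) - I*sqrt(2) = 7*1 - I*sqrt(2) = 7 - I*sqrt(2)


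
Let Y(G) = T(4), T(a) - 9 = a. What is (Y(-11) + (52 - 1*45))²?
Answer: 400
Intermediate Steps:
T(a) = 9 + a
Y(G) = 13 (Y(G) = 9 + 4 = 13)
(Y(-11) + (52 - 1*45))² = (13 + (52 - 1*45))² = (13 + (52 - 45))² = (13 + 7)² = 20² = 400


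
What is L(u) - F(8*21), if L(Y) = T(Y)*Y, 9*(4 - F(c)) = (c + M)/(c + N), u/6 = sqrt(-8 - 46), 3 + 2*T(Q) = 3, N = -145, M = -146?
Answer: -806/207 ≈ -3.8937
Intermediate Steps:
T(Q) = 0 (T(Q) = -3/2 + (1/2)*3 = -3/2 + 3/2 = 0)
u = 18*I*sqrt(6) (u = 6*sqrt(-8 - 46) = 6*sqrt(-54) = 6*(3*I*sqrt(6)) = 18*I*sqrt(6) ≈ 44.091*I)
F(c) = 4 - (-146 + c)/(9*(-145 + c)) (F(c) = 4 - (c - 146)/(9*(c - 145)) = 4 - (-146 + c)/(9*(-145 + c)))
L(Y) = 0 (L(Y) = 0*Y = 0)
L(u) - F(8*21) = 0 - (-5074 + 35*(8*21))/(9*(-145 + 8*21)) = 0 - (-5074 + 35*168)/(9*(-145 + 168)) = 0 - (-5074 + 5880)/(9*23) = 0 - 806/(9*23) = 0 - 1*806/207 = 0 - 806/207 = -806/207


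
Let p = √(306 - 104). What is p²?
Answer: 202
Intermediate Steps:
p = √202 ≈ 14.213
p² = (√202)² = 202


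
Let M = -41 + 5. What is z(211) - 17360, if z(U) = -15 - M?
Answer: -17339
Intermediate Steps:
M = -36
z(U) = 21 (z(U) = -15 - 1*(-36) = -15 + 36 = 21)
z(211) - 17360 = 21 - 17360 = -17339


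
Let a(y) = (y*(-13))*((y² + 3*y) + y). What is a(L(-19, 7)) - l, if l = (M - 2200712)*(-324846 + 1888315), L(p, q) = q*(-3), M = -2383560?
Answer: 7167367257029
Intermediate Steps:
L(p, q) = -3*q
l = -7167367159568 (l = (-2383560 - 2200712)*(-324846 + 1888315) = -4584272*1563469 = -7167367159568)
a(y) = -13*y*(y² + 4*y) (a(y) = (-13*y)*(y² + 4*y) = -13*y*(y² + 4*y))
a(L(-19, 7)) - l = 13*(-3*7)²*(-4 - (-3)*7) - 1*(-7167367159568) = 13*(-21)²*(-4 - 1*(-21)) + 7167367159568 = 13*441*(-4 + 21) + 7167367159568 = 13*441*17 + 7167367159568 = 97461 + 7167367159568 = 7167367257029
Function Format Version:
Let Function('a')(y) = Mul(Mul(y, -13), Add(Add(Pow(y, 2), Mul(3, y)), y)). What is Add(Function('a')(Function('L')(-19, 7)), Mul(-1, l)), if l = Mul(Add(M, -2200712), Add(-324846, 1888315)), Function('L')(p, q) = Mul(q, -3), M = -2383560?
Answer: 7167367257029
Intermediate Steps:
Function('L')(p, q) = Mul(-3, q)
l = -7167367159568 (l = Mul(Add(-2383560, -2200712), Add(-324846, 1888315)) = Mul(-4584272, 1563469) = -7167367159568)
Function('a')(y) = Mul(-13, y, Add(Pow(y, 2), Mul(4, y))) (Function('a')(y) = Mul(Mul(-13, y), Add(Pow(y, 2), Mul(4, y))) = Mul(-13, y, Add(Pow(y, 2), Mul(4, y))))
Add(Function('a')(Function('L')(-19, 7)), Mul(-1, l)) = Add(Mul(13, Pow(Mul(-3, 7), 2), Add(-4, Mul(-1, Mul(-3, 7)))), Mul(-1, -7167367159568)) = Add(Mul(13, Pow(-21, 2), Add(-4, Mul(-1, -21))), 7167367159568) = Add(Mul(13, 441, Add(-4, 21)), 7167367159568) = Add(Mul(13, 441, 17), 7167367159568) = Add(97461, 7167367159568) = 7167367257029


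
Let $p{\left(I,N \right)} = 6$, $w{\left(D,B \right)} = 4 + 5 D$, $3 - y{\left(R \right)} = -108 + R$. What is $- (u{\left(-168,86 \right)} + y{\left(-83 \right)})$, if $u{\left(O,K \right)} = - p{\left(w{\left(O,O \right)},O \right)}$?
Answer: $-188$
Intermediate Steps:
$y{\left(R \right)} = 111 - R$ ($y{\left(R \right)} = 3 - \left(-108 + R\right) = 111 - R$)
$u{\left(O,K \right)} = -6$ ($u{\left(O,K \right)} = \left(-1\right) 6 = -6$)
$- (u{\left(-168,86 \right)} + y{\left(-83 \right)}) = - (-6 + \left(111 - -83\right)) = - (-6 + \left(111 + 83\right)) = - (-6 + 194) = \left(-1\right) 188 = -188$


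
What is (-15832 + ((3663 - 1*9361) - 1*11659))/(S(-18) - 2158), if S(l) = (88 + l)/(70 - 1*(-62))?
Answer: 95238/6191 ≈ 15.383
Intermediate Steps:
S(l) = ⅔ + l/132 (S(l) = (88 + l)/(70 + 62) = (88 + l)/132 = (88 + l)*(1/132) = ⅔ + l/132)
(-15832 + ((3663 - 1*9361) - 1*11659))/(S(-18) - 2158) = (-15832 + ((3663 - 1*9361) - 1*11659))/((⅔ + (1/132)*(-18)) - 2158) = (-15832 + ((3663 - 9361) - 11659))/((⅔ - 3/22) - 2158) = (-15832 + (-5698 - 11659))/(35/66 - 2158) = (-15832 - 17357)/(-142393/66) = -33189*(-66/142393) = 95238/6191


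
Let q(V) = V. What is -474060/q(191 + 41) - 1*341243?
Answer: -19910609/58 ≈ -3.4329e+5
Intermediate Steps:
-474060/q(191 + 41) - 1*341243 = -474060/(191 + 41) - 1*341243 = -474060/232 - 341243 = -474060*1/232 - 341243 = -118515/58 - 341243 = -19910609/58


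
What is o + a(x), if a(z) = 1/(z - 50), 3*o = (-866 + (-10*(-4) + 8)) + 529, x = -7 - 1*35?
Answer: -26591/276 ≈ -96.344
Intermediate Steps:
x = -42 (x = -7 - 35 = -42)
o = -289/3 (o = ((-866 + (-10*(-4) + 8)) + 529)/3 = ((-866 + (40 + 8)) + 529)/3 = ((-866 + 48) + 529)/3 = (-818 + 529)/3 = (⅓)*(-289) = -289/3 ≈ -96.333)
a(z) = 1/(-50 + z)
o + a(x) = -289/3 + 1/(-50 - 42) = -289/3 + 1/(-92) = -289/3 - 1/92 = -26591/276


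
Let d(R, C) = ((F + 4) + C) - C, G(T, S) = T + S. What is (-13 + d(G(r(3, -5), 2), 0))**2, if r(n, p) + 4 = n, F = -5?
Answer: 196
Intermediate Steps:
r(n, p) = -4 + n
G(T, S) = S + T
d(R, C) = -1 (d(R, C) = ((-5 + 4) + C) - C = (-1 + C) - C = -1)
(-13 + d(G(r(3, -5), 2), 0))**2 = (-13 - 1)**2 = (-14)**2 = 196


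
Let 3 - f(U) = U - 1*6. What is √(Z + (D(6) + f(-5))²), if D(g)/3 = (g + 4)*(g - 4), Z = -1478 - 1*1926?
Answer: 2*√518 ≈ 45.519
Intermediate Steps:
Z = -3404 (Z = -1478 - 1926 = -3404)
D(g) = 3*(-4 + g)*(4 + g) (D(g) = 3*((g + 4)*(g - 4)) = 3*((4 + g)*(-4 + g)) = 3*((-4 + g)*(4 + g)) = 3*(-4 + g)*(4 + g))
f(U) = 9 - U (f(U) = 3 - (U - 1*6) = 3 - (U - 6) = 3 - (-6 + U) = 3 + (6 - U) = 9 - U)
√(Z + (D(6) + f(-5))²) = √(-3404 + ((-48 + 3*6²) + (9 - 1*(-5)))²) = √(-3404 + ((-48 + 3*36) + (9 + 5))²) = √(-3404 + ((-48 + 108) + 14)²) = √(-3404 + (60 + 14)²) = √(-3404 + 74²) = √(-3404 + 5476) = √2072 = 2*√518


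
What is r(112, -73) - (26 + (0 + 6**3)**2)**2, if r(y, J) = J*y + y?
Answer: -2179217188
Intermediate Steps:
r(y, J) = y + J*y
r(112, -73) - (26 + (0 + 6**3)**2)**2 = 112*(1 - 73) - (26 + (0 + 6**3)**2)**2 = 112*(-72) - (26 + (0 + 216)**2)**2 = -8064 - (26 + 216**2)**2 = -8064 - (26 + 46656)**2 = -8064 - 1*46682**2 = -8064 - 1*2179209124 = -8064 - 2179209124 = -2179217188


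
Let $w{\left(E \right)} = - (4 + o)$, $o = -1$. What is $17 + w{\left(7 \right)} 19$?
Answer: $-40$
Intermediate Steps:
$w{\left(E \right)} = -3$ ($w{\left(E \right)} = - (4 - 1) = \left(-1\right) 3 = -3$)
$17 + w{\left(7 \right)} 19 = 17 - 57 = -40$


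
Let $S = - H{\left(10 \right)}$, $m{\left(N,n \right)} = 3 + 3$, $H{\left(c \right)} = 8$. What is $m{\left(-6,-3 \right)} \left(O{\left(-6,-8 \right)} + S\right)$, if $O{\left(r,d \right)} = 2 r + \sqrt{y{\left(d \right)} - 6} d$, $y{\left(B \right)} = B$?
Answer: $-120 - 48 i \sqrt{14} \approx -120.0 - 179.6 i$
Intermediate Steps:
$O{\left(r,d \right)} = 2 r + d \sqrt{-6 + d}$ ($O{\left(r,d \right)} = 2 r + \sqrt{d - 6} d = 2 r + \sqrt{-6 + d} d = 2 r + d \sqrt{-6 + d}$)
$m{\left(N,n \right)} = 6$
$S = -8$ ($S = \left(-1\right) 8 = -8$)
$m{\left(-6,-3 \right)} \left(O{\left(-6,-8 \right)} + S\right) = 6 \left(\left(2 \left(-6\right) - 8 \sqrt{-6 - 8}\right) - 8\right) = 6 \left(\left(-12 - 8 \sqrt{-14}\right) - 8\right) = 6 \left(\left(-12 - 8 i \sqrt{14}\right) - 8\right) = 6 \left(-20 - 8 i \sqrt{14}\right) = -120 - 48 i \sqrt{14}$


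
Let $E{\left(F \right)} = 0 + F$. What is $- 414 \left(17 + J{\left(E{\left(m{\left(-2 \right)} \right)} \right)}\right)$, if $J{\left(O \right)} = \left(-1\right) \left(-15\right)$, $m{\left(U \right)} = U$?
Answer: $-13248$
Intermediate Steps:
$E{\left(F \right)} = F$
$J{\left(O \right)} = 15$
$- 414 \left(17 + J{\left(E{\left(m{\left(-2 \right)} \right)} \right)}\right) = - 414 \left(17 + 15\right) = \left(-414\right) 32 = -13248$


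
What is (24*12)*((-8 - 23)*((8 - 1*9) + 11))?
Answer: -89280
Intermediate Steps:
(24*12)*((-8 - 23)*((8 - 1*9) + 11)) = 288*(-31*((8 - 9) + 11)) = 288*(-31*(-1 + 11)) = 288*(-31*10) = 288*(-310) = -89280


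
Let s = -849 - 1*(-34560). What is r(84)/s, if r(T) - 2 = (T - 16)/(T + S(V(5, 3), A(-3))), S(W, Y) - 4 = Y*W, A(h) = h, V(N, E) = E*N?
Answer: 154/1449573 ≈ 0.00010624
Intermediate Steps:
S(W, Y) = 4 + W*Y (S(W, Y) = 4 + Y*W = 4 + W*Y)
r(T) = 2 + (-16 + T)/(-41 + T) (r(T) = 2 + (T - 16)/(T + (4 + (3*5)*(-3))) = 2 + (-16 + T)/(T + (4 + 15*(-3))) = 2 + (-16 + T)/(T + (4 - 45)) = 2 + (-16 + T)/(T - 41) = 2 + (-16 + T)/(-41 + T))
s = 33711 (s = -849 + 34560 = 33711)
r(84)/s = ((-98 + 3*84)/(-41 + 84))/33711 = ((-98 + 252)/43)*(1/33711) = ((1/43)*154)*(1/33711) = (154/43)*(1/33711) = 154/1449573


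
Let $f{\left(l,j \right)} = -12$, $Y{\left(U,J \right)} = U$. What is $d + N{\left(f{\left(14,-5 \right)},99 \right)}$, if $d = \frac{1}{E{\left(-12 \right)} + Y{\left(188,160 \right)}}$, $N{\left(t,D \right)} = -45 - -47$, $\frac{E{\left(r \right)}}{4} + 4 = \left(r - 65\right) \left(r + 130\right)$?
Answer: $\frac{72343}{36172} \approx 2.0$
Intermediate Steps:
$E{\left(r \right)} = -16 + 4 \left(-65 + r\right) \left(130 + r\right)$ ($E{\left(r \right)} = -16 + 4 \left(r - 65\right) \left(r + 130\right) = -16 + 4 \left(-65 + r\right) \left(130 + r\right)$)
$N{\left(t,D \right)} = 2$ ($N{\left(t,D \right)} = -45 + 47 = 2$)
$d = - \frac{1}{36172}$ ($d = \frac{1}{\left(-33816 + 4 \left(-12\right)^{2} + 260 \left(-12\right)\right) + 188} = \frac{1}{\left(-33816 + 4 \cdot 144 - 3120\right) + 188} = \frac{1}{\left(-33816 + 576 - 3120\right) + 188} = \frac{1}{-36360 + 188} = \frac{1}{-36172} = - \frac{1}{36172} \approx -2.7646 \cdot 10^{-5}$)
$d + N{\left(f{\left(14,-5 \right)},99 \right)} = - \frac{1}{36172} + 2 = \frac{72343}{36172}$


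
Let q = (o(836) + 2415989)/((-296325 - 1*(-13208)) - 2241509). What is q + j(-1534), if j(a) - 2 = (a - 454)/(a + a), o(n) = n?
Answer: 251831587/148952934 ≈ 1.6907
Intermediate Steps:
j(a) = 2 + (-454 + a)/(2*a) (j(a) = 2 + (a - 454)/(a + a) = 2 + (-454 + a)/((2*a)) = 2 + (-454 + a)*(1/(2*a)) = 2 + (-454 + a)/(2*a))
q = -2416825/2524626 (q = (836 + 2415989)/((-296325 - 1*(-13208)) - 2241509) = 2416825/((-296325 + 13208) - 2241509) = 2416825/(-283117 - 2241509) = 2416825/(-2524626) = 2416825*(-1/2524626) = -2416825/2524626 ≈ -0.95730)
q + j(-1534) = -2416825/2524626 + (5/2 - 227/(-1534)) = -2416825/2524626 + (5/2 - 227*(-1/1534)) = -2416825/2524626 + (5/2 + 227/1534) = -2416825/2524626 + 2031/767 = 251831587/148952934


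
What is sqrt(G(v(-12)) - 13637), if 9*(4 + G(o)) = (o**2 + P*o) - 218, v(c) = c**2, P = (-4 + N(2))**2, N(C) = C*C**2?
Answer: I*sqrt(99947)/3 ≈ 105.38*I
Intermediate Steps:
N(C) = C**3
P = 16 (P = (-4 + 2**3)**2 = (-4 + 8)**2 = 4**2 = 16)
G(o) = -254/9 + o**2/9 + 16*o/9 (G(o) = -4 + ((o**2 + 16*o) - 218)/9 = -4 + (-218 + o**2 + 16*o)/9 = -4 + (-218/9 + o**2/9 + 16*o/9) = -254/9 + o**2/9 + 16*o/9)
sqrt(G(v(-12)) - 13637) = sqrt((-254/9 + ((-12)**2)**2/9 + (16/9)*(-12)**2) - 13637) = sqrt((-254/9 + (1/9)*144**2 + (16/9)*144) - 13637) = sqrt((-254/9 + (1/9)*20736 + 256) - 13637) = sqrt((-254/9 + 2304 + 256) - 13637) = sqrt(22786/9 - 13637) = sqrt(-99947/9) = I*sqrt(99947)/3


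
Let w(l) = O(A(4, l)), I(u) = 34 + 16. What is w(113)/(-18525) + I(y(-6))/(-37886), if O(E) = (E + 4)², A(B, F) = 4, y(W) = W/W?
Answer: -88183/18469425 ≈ -0.0047745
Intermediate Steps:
y(W) = 1
I(u) = 50
O(E) = (4 + E)²
w(l) = 64 (w(l) = (4 + 4)² = 8² = 64)
w(113)/(-18525) + I(y(-6))/(-37886) = 64/(-18525) + 50/(-37886) = 64*(-1/18525) + 50*(-1/37886) = -64/18525 - 25/18943 = -88183/18469425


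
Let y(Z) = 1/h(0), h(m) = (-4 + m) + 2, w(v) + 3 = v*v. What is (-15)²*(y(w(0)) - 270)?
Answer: -121725/2 ≈ -60863.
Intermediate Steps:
w(v) = -3 + v² (w(v) = -3 + v*v = -3 + v²)
h(m) = -2 + m
y(Z) = -½ (y(Z) = 1/(-2 + 0) = 1/(-2) = -½)
(-15)²*(y(w(0)) - 270) = (-15)²*(-½ - 270) = 225*(-541/2) = -121725/2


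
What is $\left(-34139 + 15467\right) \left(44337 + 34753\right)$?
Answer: $-1476768480$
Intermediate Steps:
$\left(-34139 + 15467\right) \left(44337 + 34753\right) = \left(-18672\right) 79090 = -1476768480$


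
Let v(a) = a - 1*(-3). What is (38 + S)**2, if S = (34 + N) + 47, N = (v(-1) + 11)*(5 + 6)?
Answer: 68644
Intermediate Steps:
v(a) = 3 + a (v(a) = a + 3 = 3 + a)
N = 143 (N = ((3 - 1) + 11)*(5 + 6) = (2 + 11)*11 = 13*11 = 143)
S = 224 (S = (34 + 143) + 47 = 177 + 47 = 224)
(38 + S)**2 = (38 + 224)**2 = 262**2 = 68644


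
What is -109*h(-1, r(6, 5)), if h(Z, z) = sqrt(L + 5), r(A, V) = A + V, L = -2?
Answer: -109*sqrt(3) ≈ -188.79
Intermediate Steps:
h(Z, z) = sqrt(3) (h(Z, z) = sqrt(-2 + 5) = sqrt(3))
-109*h(-1, r(6, 5)) = -109*sqrt(3)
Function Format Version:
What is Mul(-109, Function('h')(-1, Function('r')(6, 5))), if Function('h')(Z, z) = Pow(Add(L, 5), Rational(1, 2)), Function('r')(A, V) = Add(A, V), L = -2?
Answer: Mul(-109, Pow(3, Rational(1, 2))) ≈ -188.79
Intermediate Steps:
Function('h')(Z, z) = Pow(3, Rational(1, 2)) (Function('h')(Z, z) = Pow(Add(-2, 5), Rational(1, 2)) = Pow(3, Rational(1, 2)))
Mul(-109, Function('h')(-1, Function('r')(6, 5))) = Mul(-109, Pow(3, Rational(1, 2)))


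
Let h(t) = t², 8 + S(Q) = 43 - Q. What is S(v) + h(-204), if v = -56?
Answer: 41707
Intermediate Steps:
S(Q) = 35 - Q (S(Q) = -8 + (43 - Q) = 35 - Q)
S(v) + h(-204) = (35 - 1*(-56)) + (-204)² = (35 + 56) + 41616 = 91 + 41616 = 41707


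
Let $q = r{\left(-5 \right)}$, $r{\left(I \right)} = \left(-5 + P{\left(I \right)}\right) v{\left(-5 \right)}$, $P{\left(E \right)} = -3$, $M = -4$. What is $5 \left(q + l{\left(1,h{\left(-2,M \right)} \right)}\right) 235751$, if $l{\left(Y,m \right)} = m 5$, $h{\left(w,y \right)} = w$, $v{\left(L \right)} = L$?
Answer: $35362650$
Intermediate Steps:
$l{\left(Y,m \right)} = 5 m$
$r{\left(I \right)} = 40$ ($r{\left(I \right)} = \left(-5 - 3\right) \left(-5\right) = \left(-8\right) \left(-5\right) = 40$)
$q = 40$
$5 \left(q + l{\left(1,h{\left(-2,M \right)} \right)}\right) 235751 = 5 \left(40 + 5 \left(-2\right)\right) 235751 = 5 \left(40 - 10\right) 235751 = 5 \cdot 30 \cdot 235751 = 150 \cdot 235751 = 35362650$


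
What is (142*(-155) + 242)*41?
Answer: -892488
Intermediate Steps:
(142*(-155) + 242)*41 = (-22010 + 242)*41 = -21768*41 = -892488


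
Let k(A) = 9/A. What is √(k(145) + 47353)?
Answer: √995598130/145 ≈ 217.61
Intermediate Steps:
√(k(145) + 47353) = √(9/145 + 47353) = √(6866194/145) = √995598130/145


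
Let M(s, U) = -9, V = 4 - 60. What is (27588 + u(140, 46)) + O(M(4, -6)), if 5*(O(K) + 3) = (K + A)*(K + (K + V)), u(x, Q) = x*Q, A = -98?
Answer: 178043/5 ≈ 35609.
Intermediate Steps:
V = -56
u(x, Q) = Q*x
O(K) = -3 + (-98 + K)*(-56 + 2*K)/5 (O(K) = -3 + ((K - 98)*(K + (K - 56)))/5 = -3 + ((-98 + K)*(K + (-56 + K)))/5 = -3 + ((-98 + K)*(-56 + 2*K))/5 = -3 + (-98 + K)*(-56 + 2*K)/5)
(27588 + u(140, 46)) + O(M(4, -6)) = (27588 + 46*140) + (5473/5 - 252/5*(-9) + (2/5)*(-9)**2) = (27588 + 6440) + (5473/5 + 2268/5 + (2/5)*81) = 34028 + (5473/5 + 2268/5 + 162/5) = 34028 + 7903/5 = 178043/5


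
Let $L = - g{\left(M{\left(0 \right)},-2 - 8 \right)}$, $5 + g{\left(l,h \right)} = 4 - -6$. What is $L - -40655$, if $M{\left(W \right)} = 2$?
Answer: $40650$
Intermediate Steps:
$g{\left(l,h \right)} = 5$ ($g{\left(l,h \right)} = -5 + \left(4 - -6\right) = -5 + \left(4 + 6\right) = -5 + 10 = 5$)
$L = -5$ ($L = \left(-1\right) 5 = -5$)
$L - -40655 = -5 - -40655 = -5 + 40655 = 40650$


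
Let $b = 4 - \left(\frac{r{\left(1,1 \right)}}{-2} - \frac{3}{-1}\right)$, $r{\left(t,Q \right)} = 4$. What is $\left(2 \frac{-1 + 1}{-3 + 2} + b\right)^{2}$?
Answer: $9$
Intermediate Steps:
$b = 3$ ($b = 4 - \left(\frac{4}{-2} - \frac{3}{-1}\right) = 4 - \left(4 \left(- \frac{1}{2}\right) - -3\right) = 4 - \left(-2 + 3\right) = 4 - 1 = 3$)
$\left(2 \frac{-1 + 1}{-3 + 2} + b\right)^{2} = \left(2 \frac{-1 + 1}{-3 + 2} + 3\right)^{2} = \left(2 \frac{0}{-1} + 3\right)^{2} = \left(2 \cdot 0 \left(-1\right) + 3\right)^{2} = \left(2 \cdot 0 + 3\right)^{2} = \left(0 + 3\right)^{2} = 3^{2} = 9$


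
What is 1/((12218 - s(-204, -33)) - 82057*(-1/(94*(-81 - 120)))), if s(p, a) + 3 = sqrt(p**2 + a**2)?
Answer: 4361141742198/53263327741087909 + 1070949708*sqrt(4745)/53263327741087909 ≈ 8.3264e-5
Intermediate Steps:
s(p, a) = -3 + sqrt(a**2 + p**2) (s(p, a) = -3 + sqrt(p**2 + a**2) = -3 + sqrt(a**2 + p**2))
1/((12218 - s(-204, -33)) - 82057*(-1/(94*(-81 - 120)))) = 1/((12218 - (-3 + sqrt((-33)**2 + (-204)**2))) - 82057*(-1/(94*(-81 - 120)))) = 1/((12218 - (-3 + sqrt(1089 + 41616))) - 82057/((-201*(-94)))) = 1/((12218 - (-3 + sqrt(42705))) - 82057/18894) = 1/((12218 - (-3 + 3*sqrt(4745))) - 82057*1/18894) = 1/((12218 + (3 - 3*sqrt(4745))) - 82057/18894) = 1/((12221 - 3*sqrt(4745)) - 82057/18894) = 1/(230821517/18894 - 3*sqrt(4745))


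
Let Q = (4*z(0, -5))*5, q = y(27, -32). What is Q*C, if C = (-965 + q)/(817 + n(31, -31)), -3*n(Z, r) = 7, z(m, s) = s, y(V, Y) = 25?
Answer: 1500/13 ≈ 115.38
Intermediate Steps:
n(Z, r) = -7/3 (n(Z, r) = -⅓*7 = -7/3)
q = 25
C = -15/13 (C = (-965 + 25)/(817 - 7/3) = -940/2444/3 = -940*3/2444 = -15/13 ≈ -1.1538)
Q = -100 (Q = (4*(-5))*5 = -20*5 = -100)
Q*C = -100*(-15/13) = 1500/13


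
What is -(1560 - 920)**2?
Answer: -409600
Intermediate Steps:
-(1560 - 920)**2 = -1*640**2 = -1*409600 = -409600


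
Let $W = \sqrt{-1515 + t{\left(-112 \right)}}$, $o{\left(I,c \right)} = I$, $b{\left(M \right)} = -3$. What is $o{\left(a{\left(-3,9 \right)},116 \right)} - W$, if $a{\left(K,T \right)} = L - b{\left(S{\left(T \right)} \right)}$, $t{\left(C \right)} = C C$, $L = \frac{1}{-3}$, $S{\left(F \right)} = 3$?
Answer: $\frac{8}{3} - \sqrt{11029} \approx -102.35$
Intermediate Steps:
$L = - \frac{1}{3} \approx -0.33333$
$t{\left(C \right)} = C^{2}$
$a{\left(K,T \right)} = \frac{8}{3}$ ($a{\left(K,T \right)} = - \frac{1}{3} - -3 = - \frac{1}{3} + 3 = \frac{8}{3}$)
$W = \sqrt{11029}$ ($W = \sqrt{-1515 + \left(-112\right)^{2}} = \sqrt{-1515 + 12544} = \sqrt{11029} \approx 105.02$)
$o{\left(a{\left(-3,9 \right)},116 \right)} - W = \frac{8}{3} - \sqrt{11029}$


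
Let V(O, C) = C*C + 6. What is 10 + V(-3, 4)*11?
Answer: 252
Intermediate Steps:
V(O, C) = 6 + C² (V(O, C) = C² + 6 = 6 + C²)
10 + V(-3, 4)*11 = 10 + (6 + 4²)*11 = 10 + (6 + 16)*11 = 10 + 22*11 = 10 + 242 = 252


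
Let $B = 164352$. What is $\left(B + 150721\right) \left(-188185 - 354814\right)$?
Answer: $-171084323927$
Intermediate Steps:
$\left(B + 150721\right) \left(-188185 - 354814\right) = \left(164352 + 150721\right) \left(-188185 - 354814\right) = 315073 \left(-542999\right) = -171084323927$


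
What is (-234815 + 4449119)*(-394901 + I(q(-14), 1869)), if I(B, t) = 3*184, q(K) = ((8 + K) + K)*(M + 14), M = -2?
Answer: -1661906568096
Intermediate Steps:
q(K) = 96 + 24*K (q(K) = ((8 + K) + K)*(-2 + 14) = (8 + 2*K)*12 = 96 + 24*K)
I(B, t) = 552
(-234815 + 4449119)*(-394901 + I(q(-14), 1869)) = (-234815 + 4449119)*(-394901 + 552) = 4214304*(-394349) = -1661906568096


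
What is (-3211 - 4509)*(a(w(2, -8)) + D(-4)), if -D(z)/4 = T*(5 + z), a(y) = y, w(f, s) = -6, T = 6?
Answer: 231600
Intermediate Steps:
D(z) = -120 - 24*z (D(z) = -24*(5 + z) = -4*(30 + 6*z) = -120 - 24*z)
(-3211 - 4509)*(a(w(2, -8)) + D(-4)) = (-3211 - 4509)*(-6 + (-120 - 24*(-4))) = -7720*(-6 + (-120 + 96)) = -7720*(-6 - 24) = -7720*(-30) = 231600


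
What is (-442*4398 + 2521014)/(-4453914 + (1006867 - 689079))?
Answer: -288549/2068063 ≈ -0.13953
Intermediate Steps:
(-442*4398 + 2521014)/(-4453914 + (1006867 - 689079)) = (-1943916 + 2521014)/(-4453914 + 317788) = 577098/(-4136126) = 577098*(-1/4136126) = -288549/2068063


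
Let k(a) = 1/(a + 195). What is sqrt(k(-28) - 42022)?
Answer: I*sqrt(1171951391)/167 ≈ 204.99*I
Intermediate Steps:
k(a) = 1/(195 + a)
sqrt(k(-28) - 42022) = sqrt(1/(195 - 28) - 42022) = sqrt(1/167 - 42022) = sqrt(-7017673/167) = I*sqrt(1171951391)/167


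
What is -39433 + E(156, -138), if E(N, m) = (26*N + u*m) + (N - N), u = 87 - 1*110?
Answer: -32203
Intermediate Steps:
u = -23 (u = 87 - 110 = -23)
E(N, m) = -23*m + 26*N (E(N, m) = (26*N - 23*m) + (N - N) = (-23*m + 26*N) + 0 = -23*m + 26*N)
-39433 + E(156, -138) = -39433 + (-23*(-138) + 26*156) = -39433 + (3174 + 4056) = -39433 + 7230 = -32203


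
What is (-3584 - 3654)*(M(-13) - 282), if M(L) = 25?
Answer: 1860166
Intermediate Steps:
(-3584 - 3654)*(M(-13) - 282) = (-3584 - 3654)*(25 - 282) = -7238*(-257) = 1860166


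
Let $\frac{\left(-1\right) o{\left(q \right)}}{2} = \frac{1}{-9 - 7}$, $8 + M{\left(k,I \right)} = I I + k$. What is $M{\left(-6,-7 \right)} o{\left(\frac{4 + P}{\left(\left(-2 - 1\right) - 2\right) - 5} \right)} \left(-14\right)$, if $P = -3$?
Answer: $- \frac{245}{4} \approx -61.25$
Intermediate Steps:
$M{\left(k,I \right)} = -8 + k + I^{2}$ ($M{\left(k,I \right)} = -8 + \left(I I + k\right) = -8 + \left(I^{2} + k\right) = -8 + \left(k + I^{2}\right) = -8 + k + I^{2}$)
$o{\left(q \right)} = \frac{1}{8}$ ($o{\left(q \right)} = - \frac{2}{-9 - 7} = - \frac{2}{-16} = \left(-2\right) \left(- \frac{1}{16}\right) = \frac{1}{8}$)
$M{\left(-6,-7 \right)} o{\left(\frac{4 + P}{\left(\left(-2 - 1\right) - 2\right) - 5} \right)} \left(-14\right) = \left(-8 - 6 + \left(-7\right)^{2}\right) \frac{1}{8} \left(-14\right) = \left(-8 - 6 + 49\right) \frac{1}{8} \left(-14\right) = 35 \cdot \frac{1}{8} \left(-14\right) = \frac{35}{8} \left(-14\right) = - \frac{245}{4}$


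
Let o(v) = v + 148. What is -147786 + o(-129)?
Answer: -147767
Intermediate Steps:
o(v) = 148 + v
-147786 + o(-129) = -147786 + (148 - 129) = -147786 + 19 = -147767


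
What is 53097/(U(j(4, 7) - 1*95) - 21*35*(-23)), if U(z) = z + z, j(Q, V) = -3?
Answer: 4827/1519 ≈ 3.1777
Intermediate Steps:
U(z) = 2*z
53097/(U(j(4, 7) - 1*95) - 21*35*(-23)) = 53097/(2*(-3 - 1*95) - 21*35*(-23)) = 53097/(2*(-3 - 95) - 735*(-23)) = 53097/(2*(-98) + 16905) = 53097/(-196 + 16905) = 53097/16709 = 53097*(1/16709) = 4827/1519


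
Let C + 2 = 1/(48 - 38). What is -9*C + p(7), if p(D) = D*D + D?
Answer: 731/10 ≈ 73.100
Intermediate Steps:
p(D) = D + D² (p(D) = D² + D = D + D²)
C = -19/10 (C = -2 + 1/(48 - 38) = -2 + 1/10 = -2 + ⅒ = -19/10 ≈ -1.9000)
-9*C + p(7) = -9*(-19/10) + 7*(1 + 7) = 171/10 + 7*8 = 171/10 + 56 = 731/10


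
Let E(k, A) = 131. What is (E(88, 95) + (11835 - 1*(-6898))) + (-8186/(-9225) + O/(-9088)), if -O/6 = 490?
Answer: 395399727767/20959200 ≈ 18865.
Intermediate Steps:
O = -2940 (O = -6*490 = -2940)
(E(88, 95) + (11835 - 1*(-6898))) + (-8186/(-9225) + O/(-9088)) = (131 + (11835 - 1*(-6898))) + (-8186/(-9225) - 2940/(-9088)) = (131 + (11835 + 6898)) + (-8186*(-1/9225) - 2940*(-1/9088)) = (131 + 18733) + (8186/9225 + 735/2272) = 18864 + 25378967/20959200 = 395399727767/20959200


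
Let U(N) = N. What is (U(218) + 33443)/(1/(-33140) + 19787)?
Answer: 1115525540/655741179 ≈ 1.7012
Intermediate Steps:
(U(218) + 33443)/(1/(-33140) + 19787) = (218 + 33443)/(1/(-33140) + 19787) = 33661/(-1/33140 + 19787) = 33661/(655741179/33140) = 33661*(33140/655741179) = 1115525540/655741179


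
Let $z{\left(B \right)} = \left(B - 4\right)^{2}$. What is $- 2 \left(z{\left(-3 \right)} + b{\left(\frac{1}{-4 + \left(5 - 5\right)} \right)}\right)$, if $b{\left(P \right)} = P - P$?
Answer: $-98$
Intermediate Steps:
$b{\left(P \right)} = 0$
$z{\left(B \right)} = \left(-4 + B\right)^{2}$
$- 2 \left(z{\left(-3 \right)} + b{\left(\frac{1}{-4 + \left(5 - 5\right)} \right)}\right) = - 2 \left(\left(-4 - 3\right)^{2} + 0\right) = - 2 \left(\left(-7\right)^{2} + 0\right) = - 2 \left(49 + 0\right) = \left(-2\right) 49 = -98$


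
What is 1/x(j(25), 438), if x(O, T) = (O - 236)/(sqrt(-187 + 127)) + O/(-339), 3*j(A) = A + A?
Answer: -254250/4146400487 - 37809009*I*sqrt(15)/4146400487 ≈ -6.1318e-5 - 0.035316*I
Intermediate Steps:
j(A) = 2*A/3 (j(A) = (A + A)/3 = (2*A)/3 = 2*A/3)
x(O, T) = -O/339 - I*sqrt(15)*(-236 + O)/30 (x(O, T) = (-236 + O)/(sqrt(-60)) + O*(-1/339) = (-236 + O)/((2*I*sqrt(15))) - O/339 = (-236 + O)*(-I*sqrt(15)/30) - O/339 = -I*sqrt(15)*(-236 + O)/30 - O/339 = -O/339 - I*sqrt(15)*(-236 + O)/30)
1/x(j(25), 438) = 1/(-2*25/1017 + 118*I*sqrt(15)/15 - I*(2/3)*25*sqrt(15)/30) = 1/(-1/339*50/3 + 118*I*sqrt(15)/15 - 1/30*I*50/3*sqrt(15)) = 1/(-50/1017 + 118*I*sqrt(15)/15 - 5*I*sqrt(15)/9) = 1/(-50/1017 + 329*I*sqrt(15)/45)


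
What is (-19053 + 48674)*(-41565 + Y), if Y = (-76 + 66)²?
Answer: -1228234765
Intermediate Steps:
Y = 100 (Y = (-10)² = 100)
(-19053 + 48674)*(-41565 + Y) = (-19053 + 48674)*(-41565 + 100) = 29621*(-41465) = -1228234765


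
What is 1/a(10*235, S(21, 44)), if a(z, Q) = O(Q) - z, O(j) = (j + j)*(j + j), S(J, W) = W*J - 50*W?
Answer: 1/6510354 ≈ 1.5360e-7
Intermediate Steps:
S(J, W) = -50*W + J*W (S(J, W) = J*W - 50*W = -50*W + J*W)
O(j) = 4*j² (O(j) = (2*j)*(2*j) = 4*j²)
a(z, Q) = -z + 4*Q² (a(z, Q) = 4*Q² - z = -z + 4*Q²)
1/a(10*235, S(21, 44)) = 1/(-10*235 + 4*(44*(-50 + 21))²) = 1/(-1*2350 + 4*(44*(-29))²) = 1/(-2350 + 4*(-1276)²) = 1/(-2350 + 4*1628176) = 1/(-2350 + 6512704) = 1/6510354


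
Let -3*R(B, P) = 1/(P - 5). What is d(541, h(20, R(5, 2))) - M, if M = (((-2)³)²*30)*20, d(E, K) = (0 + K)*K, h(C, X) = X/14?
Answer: -609638399/15876 ≈ -38400.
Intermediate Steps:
R(B, P) = -1/(3*(-5 + P)) (R(B, P) = -1/(3*(P - 5)) = -1/(3*(-5 + P)))
h(C, X) = X/14 (h(C, X) = X*(1/14) = X/14)
d(E, K) = K² (d(E, K) = K*K = K²)
M = 38400 (M = ((-8)²*30)*20 = (64*30)*20 = 1920*20 = 38400)
d(541, h(20, R(5, 2))) - M = ((-1/(-15 + 3*2))/14)² - 1*38400 = ((-1/(-15 + 6))/14)² - 38400 = ((-1/(-9))/14)² - 38400 = ((-1*(-⅑))/14)² - 38400 = ((1/14)*(⅑))² - 38400 = (1/126)² - 38400 = 1/15876 - 38400 = -609638399/15876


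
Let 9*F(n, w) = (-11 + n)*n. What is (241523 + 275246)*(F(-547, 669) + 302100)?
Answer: 173641618766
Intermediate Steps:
F(n, w) = n*(-11 + n)/9 (F(n, w) = ((-11 + n)*n)/9 = (n*(-11 + n))/9 = n*(-11 + n)/9)
(241523 + 275246)*(F(-547, 669) + 302100) = (241523 + 275246)*((1/9)*(-547)*(-11 - 547) + 302100) = 516769*((1/9)*(-547)*(-558) + 302100) = 516769*(33914 + 302100) = 516769*336014 = 173641618766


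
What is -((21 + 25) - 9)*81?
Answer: -2997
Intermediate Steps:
-((21 + 25) - 9)*81 = -(46 - 9)*81 = -1*37*81 = -37*81 = -2997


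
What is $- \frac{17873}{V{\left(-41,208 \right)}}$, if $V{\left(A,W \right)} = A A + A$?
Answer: $- \frac{17873}{1640} \approx -10.898$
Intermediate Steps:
$V{\left(A,W \right)} = A + A^{2}$ ($V{\left(A,W \right)} = A^{2} + A = A + A^{2}$)
$- \frac{17873}{V{\left(-41,208 \right)}} = - \frac{17873}{\left(-41\right) \left(1 - 41\right)} = - \frac{17873}{\left(-41\right) \left(-40\right)} = - \frac{17873}{1640}$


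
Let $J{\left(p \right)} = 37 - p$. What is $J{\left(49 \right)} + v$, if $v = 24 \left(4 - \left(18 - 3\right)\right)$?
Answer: $-276$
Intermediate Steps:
$v = -264$ ($v = 24 \left(4 - 15\right) = 24 \left(-11\right) = -264$)
$J{\left(49 \right)} + v = \left(37 - 49\right) - 264 = -12 - 264 = -276$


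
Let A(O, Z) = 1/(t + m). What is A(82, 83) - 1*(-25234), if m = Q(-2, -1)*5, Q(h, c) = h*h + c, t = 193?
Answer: 5248673/208 ≈ 25234.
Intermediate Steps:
Q(h, c) = c + h**2 (Q(h, c) = h**2 + c = c + h**2)
m = 15 (m = (-1 + (-2)**2)*5 = (-1 + 4)*5 = 3*5 = 15)
A(O, Z) = 1/208 (A(O, Z) = 1/(193 + 15) = 1/208)
A(82, 83) - 1*(-25234) = 1/208 - 1*(-25234) = 1/208 + 25234 = 5248673/208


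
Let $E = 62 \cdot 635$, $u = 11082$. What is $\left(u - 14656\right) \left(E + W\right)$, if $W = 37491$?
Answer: $-274701214$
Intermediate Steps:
$E = 39370$
$\left(u - 14656\right) \left(E + W\right) = \left(11082 - 14656\right) \left(39370 + 37491\right) = \left(-3574\right) 76861 = -274701214$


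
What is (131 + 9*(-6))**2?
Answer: 5929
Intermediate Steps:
(131 + 9*(-6))**2 = (131 - 54)**2 = 77**2 = 5929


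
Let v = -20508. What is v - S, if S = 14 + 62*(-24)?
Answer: -19034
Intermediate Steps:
S = -1474 (S = 14 - 1488 = -1474)
v - S = -20508 - 1*(-1474) = -20508 + 1474 = -19034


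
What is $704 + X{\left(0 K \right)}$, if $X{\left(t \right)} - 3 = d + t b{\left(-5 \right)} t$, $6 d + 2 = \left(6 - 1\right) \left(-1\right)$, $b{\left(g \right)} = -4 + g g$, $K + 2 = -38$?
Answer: $\frac{4235}{6} \approx 705.83$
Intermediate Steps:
$K = -40$ ($K = -2 - 38 = -40$)
$b{\left(g \right)} = -4 + g^{2}$
$d = - \frac{7}{6}$ ($d = - \frac{1}{3} + \frac{\left(6 - 1\right) \left(-1\right)}{6} = - \frac{1}{3} + \frac{5 \left(-1\right)}{6} = - \frac{1}{3} + \frac{1}{6} \left(-5\right) = - \frac{1}{3} - \frac{5}{6} = - \frac{7}{6} \approx -1.1667$)
$X{\left(t \right)} = \frac{11}{6} + 21 t^{2}$ ($X{\left(t \right)} = 3 + \left(- \frac{7}{6} + t \left(-4 + \left(-5\right)^{2}\right) t\right) = 3 + \left(- \frac{7}{6} + t \left(-4 + 25\right) t\right) = 3 + \left(- \frac{7}{6} + t 21 t\right) = 3 + \left(- \frac{7}{6} + 21 t t\right) = 3 + \left(- \frac{7}{6} + 21 t^{2}\right) = \frac{11}{6} + 21 t^{2}$)
$704 + X{\left(0 K \right)} = 704 + \left(\frac{11}{6} + 21 \left(0 \left(-40\right)\right)^{2}\right) = 704 + \left(\frac{11}{6} + 21 \cdot 0^{2}\right) = 704 + \left(\frac{11}{6} + 21 \cdot 0\right) = 704 + \left(\frac{11}{6} + 0\right) = 704 + \frac{11}{6} = \frac{4235}{6}$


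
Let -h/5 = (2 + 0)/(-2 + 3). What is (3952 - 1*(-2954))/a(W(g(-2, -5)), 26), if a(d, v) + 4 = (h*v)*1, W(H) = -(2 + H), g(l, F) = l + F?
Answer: -1151/44 ≈ -26.159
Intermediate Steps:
h = -10 (h = -5*(2 + 0)/(-2 + 3) = -10/1 = -10 ≈ -10.000)
g(l, F) = F + l
W(H) = -2 - H
a(d, v) = -4 - 10*v (a(d, v) = -4 - 10*v*1 = -4 - 10*v)
(3952 - 1*(-2954))/a(W(g(-2, -5)), 26) = (3952 - 1*(-2954))/(-4 - 10*26) = (3952 + 2954)/(-4 - 260) = 6906/(-264) = 6906*(-1/264) = -1151/44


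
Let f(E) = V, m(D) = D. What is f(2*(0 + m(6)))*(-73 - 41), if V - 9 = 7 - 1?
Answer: -1710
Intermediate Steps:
V = 15 (V = 9 + (7 - 1) = 9 + 6 = 15)
f(E) = 15
f(2*(0 + m(6)))*(-73 - 41) = 15*(-73 - 41) = 15*(-114) = -1710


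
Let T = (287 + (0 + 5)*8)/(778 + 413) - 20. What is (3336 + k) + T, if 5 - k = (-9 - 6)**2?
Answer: 1229221/397 ≈ 3096.3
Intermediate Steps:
k = -220 (k = 5 - (-9 - 6)**2 = 5 - 1*(-15)**2 = 5 - 1*225 = 5 - 225 = -220)
T = -7831/397 (T = (287 + 5*8)/1191 - 20 = (287 + 40)*(1/1191) - 20 = 327*(1/1191) - 20 = 109/397 - 20 = -7831/397 ≈ -19.725)
(3336 + k) + T = (3336 - 220) - 7831/397 = 3116 - 7831/397 = 1229221/397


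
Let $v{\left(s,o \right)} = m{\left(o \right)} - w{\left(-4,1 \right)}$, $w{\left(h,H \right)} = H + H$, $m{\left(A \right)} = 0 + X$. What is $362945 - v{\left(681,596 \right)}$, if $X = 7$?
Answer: $362940$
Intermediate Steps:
$m{\left(A \right)} = 7$ ($m{\left(A \right)} = 0 + 7 = 7$)
$w{\left(h,H \right)} = 2 H$
$v{\left(s,o \right)} = 5$ ($v{\left(s,o \right)} = 7 - 2 \cdot 1 = 7 - 2 = 5$)
$362945 - v{\left(681,596 \right)} = 362945 - 5 = 362940$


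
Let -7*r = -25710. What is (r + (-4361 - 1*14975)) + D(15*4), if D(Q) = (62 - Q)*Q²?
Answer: -59242/7 ≈ -8463.1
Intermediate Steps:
D(Q) = Q²*(62 - Q)
r = 25710/7 (r = -⅐*(-25710) = 25710/7 ≈ 3672.9)
(r + (-4361 - 1*14975)) + D(15*4) = (25710/7 + (-4361 - 1*14975)) + (15*4)²*(62 - 15*4) = (25710/7 + (-4361 - 14975)) + 60²*(62 - 1*60) = (25710/7 - 19336) + 3600*(62 - 60) = -109642/7 + 3600*2 = -109642/7 + 7200 = -59242/7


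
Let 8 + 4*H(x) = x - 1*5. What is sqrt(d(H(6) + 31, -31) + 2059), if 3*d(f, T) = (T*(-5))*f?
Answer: sqrt(14281)/2 ≈ 59.752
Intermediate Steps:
H(x) = -13/4 + x/4 (H(x) = -2 + (x - 1*5)/4 = -2 + (x - 5)/4 = -2 + (-5 + x)/4 = -2 + (-5/4 + x/4) = -13/4 + x/4)
d(f, T) = -5*T*f/3 (d(f, T) = ((T*(-5))*f)/3 = ((-5*T)*f)/3 = (-5*T*f)/3 = -5*T*f/3)
sqrt(d(H(6) + 31, -31) + 2059) = sqrt(-5/3*(-31)*((-13/4 + (1/4)*6) + 31) + 2059) = sqrt(-5/3*(-31)*((-13/4 + 3/2) + 31) + 2059) = sqrt(-5/3*(-31)*(-7/4 + 31) + 2059) = sqrt(-5/3*(-31)*117/4 + 2059) = sqrt(6045/4 + 2059) = sqrt(14281/4) = sqrt(14281)/2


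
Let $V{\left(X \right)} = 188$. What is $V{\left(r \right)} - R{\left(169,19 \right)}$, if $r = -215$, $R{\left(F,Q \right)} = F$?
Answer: $19$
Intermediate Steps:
$V{\left(r \right)} - R{\left(169,19 \right)} = 188 - 169 = 19$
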